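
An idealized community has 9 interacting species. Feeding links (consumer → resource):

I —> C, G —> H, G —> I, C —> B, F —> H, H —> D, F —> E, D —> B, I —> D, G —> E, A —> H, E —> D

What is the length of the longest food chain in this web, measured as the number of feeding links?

3 links

One longest chain: B → D → H → F.
It has 4 species and 3 links.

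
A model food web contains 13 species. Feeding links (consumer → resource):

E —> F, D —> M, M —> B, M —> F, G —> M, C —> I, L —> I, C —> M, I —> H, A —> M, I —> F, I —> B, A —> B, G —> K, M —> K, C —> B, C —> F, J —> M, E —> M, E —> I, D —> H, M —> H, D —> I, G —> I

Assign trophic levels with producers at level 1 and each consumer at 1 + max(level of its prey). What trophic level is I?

B is a producer → level 1.
I eats B (level 1); other prey at levels: F 1, H 1 → level 2.

Trophic level 2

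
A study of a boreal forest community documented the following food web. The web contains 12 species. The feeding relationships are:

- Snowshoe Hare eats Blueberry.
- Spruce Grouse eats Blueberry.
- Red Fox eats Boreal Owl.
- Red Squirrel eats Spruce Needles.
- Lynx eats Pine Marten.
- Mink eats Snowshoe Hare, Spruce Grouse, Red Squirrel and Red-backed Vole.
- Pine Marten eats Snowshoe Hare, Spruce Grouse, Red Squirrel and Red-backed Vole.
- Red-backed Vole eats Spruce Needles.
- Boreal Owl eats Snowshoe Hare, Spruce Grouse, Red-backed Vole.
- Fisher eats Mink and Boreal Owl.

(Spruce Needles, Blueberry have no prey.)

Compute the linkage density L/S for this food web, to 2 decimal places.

There are L = 19 links among S = 12 species.
L/S = 19/12 = 1.5833 ≈ 1.58.

L/S = 1.58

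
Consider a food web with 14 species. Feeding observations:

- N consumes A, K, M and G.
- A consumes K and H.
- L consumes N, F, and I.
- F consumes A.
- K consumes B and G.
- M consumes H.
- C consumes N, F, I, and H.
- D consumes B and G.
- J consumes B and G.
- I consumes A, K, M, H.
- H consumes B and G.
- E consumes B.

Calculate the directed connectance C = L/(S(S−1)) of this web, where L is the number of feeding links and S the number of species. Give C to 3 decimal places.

The web has S = 14 species and L = 28 feeding links.
C = L / (S(S−1)) = 28 / 182 = 0.1538 ≈ 0.154.

C = 0.154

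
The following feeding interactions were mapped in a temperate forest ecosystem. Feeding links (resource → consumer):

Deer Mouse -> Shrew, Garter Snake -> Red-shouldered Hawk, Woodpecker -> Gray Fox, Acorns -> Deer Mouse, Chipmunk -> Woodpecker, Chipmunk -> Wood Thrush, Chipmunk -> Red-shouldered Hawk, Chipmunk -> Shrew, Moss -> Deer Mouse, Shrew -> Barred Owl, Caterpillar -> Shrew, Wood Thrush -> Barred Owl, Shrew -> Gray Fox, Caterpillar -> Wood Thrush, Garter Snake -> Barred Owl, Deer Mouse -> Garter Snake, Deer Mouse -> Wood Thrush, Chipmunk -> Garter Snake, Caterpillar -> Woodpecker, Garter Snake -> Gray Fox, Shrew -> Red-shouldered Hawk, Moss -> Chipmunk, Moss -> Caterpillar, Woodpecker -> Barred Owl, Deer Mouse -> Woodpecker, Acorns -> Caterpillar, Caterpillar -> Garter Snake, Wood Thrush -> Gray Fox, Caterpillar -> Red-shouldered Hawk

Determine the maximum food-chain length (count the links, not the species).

3 links

One longest chain: Moss → Caterpillar → Woodpecker → Barred Owl.
It has 4 species and 3 links.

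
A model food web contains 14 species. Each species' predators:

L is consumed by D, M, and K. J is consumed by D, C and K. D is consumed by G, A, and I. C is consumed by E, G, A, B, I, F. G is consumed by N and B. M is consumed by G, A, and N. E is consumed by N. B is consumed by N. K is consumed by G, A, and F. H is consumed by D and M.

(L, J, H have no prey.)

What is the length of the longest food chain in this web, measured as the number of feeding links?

4 links

One longest chain: L → D → G → B → N.
It has 5 species and 4 links.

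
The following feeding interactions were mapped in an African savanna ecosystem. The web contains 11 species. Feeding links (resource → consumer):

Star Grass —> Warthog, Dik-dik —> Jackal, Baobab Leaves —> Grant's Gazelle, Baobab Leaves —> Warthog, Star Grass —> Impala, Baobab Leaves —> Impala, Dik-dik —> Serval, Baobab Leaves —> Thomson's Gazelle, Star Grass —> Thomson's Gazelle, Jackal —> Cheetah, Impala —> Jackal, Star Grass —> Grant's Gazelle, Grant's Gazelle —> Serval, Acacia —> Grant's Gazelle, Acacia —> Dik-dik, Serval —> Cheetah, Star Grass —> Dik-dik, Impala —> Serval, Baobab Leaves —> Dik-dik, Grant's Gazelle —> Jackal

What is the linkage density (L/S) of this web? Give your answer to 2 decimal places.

There are L = 20 links among S = 11 species.
L/S = 20/11 = 1.8182 ≈ 1.82.

L/S = 1.82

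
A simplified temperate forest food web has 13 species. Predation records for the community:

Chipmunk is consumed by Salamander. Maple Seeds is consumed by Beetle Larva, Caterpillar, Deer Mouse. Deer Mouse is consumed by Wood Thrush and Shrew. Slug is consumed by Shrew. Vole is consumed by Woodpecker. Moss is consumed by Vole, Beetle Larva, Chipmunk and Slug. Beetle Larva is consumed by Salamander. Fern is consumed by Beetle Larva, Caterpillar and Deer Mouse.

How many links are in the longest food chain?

One longest chain: Maple Seeds → Deer Mouse → Wood Thrush.
It has 3 species and 2 links.

2 links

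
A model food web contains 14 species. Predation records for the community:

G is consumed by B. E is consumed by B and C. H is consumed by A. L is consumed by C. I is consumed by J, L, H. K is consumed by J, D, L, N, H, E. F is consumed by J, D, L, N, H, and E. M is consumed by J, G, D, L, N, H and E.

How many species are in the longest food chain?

3 species

One longest chain: I → H → A.
It has 3 species and 2 links.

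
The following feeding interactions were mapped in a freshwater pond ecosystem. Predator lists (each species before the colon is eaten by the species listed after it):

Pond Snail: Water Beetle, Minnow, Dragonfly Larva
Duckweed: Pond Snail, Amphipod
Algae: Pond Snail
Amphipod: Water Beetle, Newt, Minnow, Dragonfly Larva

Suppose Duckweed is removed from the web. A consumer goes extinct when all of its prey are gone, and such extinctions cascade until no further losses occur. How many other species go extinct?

2

Remove Duckweed.
Round 1: Amphipod (all prey gone) → extinct.
Round 2: Newt (all prey gone) → extinct.
No further losses. Total secondary extinctions: 2.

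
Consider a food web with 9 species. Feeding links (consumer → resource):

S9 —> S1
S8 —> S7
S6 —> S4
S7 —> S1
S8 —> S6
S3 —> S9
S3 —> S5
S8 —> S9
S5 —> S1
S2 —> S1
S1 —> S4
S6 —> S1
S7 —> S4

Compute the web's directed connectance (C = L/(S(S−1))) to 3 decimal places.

The web has S = 9 species and L = 13 feeding links.
C = L / (S(S−1)) = 13 / 72 = 0.1806 ≈ 0.181.

C = 0.181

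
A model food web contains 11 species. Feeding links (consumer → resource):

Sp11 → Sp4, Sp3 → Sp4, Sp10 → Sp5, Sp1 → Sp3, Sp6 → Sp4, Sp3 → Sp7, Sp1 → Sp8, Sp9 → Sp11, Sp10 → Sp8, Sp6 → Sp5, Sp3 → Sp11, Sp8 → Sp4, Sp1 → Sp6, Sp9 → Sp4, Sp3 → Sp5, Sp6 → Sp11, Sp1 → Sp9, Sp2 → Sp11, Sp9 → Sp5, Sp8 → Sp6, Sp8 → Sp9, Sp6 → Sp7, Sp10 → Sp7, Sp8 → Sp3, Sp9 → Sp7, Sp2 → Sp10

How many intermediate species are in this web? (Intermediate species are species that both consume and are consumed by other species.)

6

Intermediate species (has both prey and predators): Sp11, Sp3, Sp6, Sp9, Sp8, Sp10.
Count: 6.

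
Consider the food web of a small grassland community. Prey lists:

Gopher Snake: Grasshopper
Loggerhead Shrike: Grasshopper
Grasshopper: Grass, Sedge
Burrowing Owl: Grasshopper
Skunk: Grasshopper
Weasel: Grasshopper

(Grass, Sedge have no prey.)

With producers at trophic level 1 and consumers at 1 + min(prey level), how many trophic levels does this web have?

Producers (level 1): Grass, Sedge.
Following each consumer down to its lowest-level prey: Grass → Grasshopper → Gopher Snake (levels 1 through 3).
All prey of Gopher Snake (Grasshopper 2) are at level 2 or above, so Gopher Snake is at level 1 + 2 = 3.
Every consumer has at least one prey at level 2 or below, so none exceeds level 3.

3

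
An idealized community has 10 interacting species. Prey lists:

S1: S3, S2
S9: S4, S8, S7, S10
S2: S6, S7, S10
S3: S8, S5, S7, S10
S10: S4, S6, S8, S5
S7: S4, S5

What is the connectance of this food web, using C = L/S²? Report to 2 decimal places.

The web has S = 10 species and L = 19 feeding links.
C = L / S² = 19 / 100 = 0.1900 ≈ 0.19.

C = 0.19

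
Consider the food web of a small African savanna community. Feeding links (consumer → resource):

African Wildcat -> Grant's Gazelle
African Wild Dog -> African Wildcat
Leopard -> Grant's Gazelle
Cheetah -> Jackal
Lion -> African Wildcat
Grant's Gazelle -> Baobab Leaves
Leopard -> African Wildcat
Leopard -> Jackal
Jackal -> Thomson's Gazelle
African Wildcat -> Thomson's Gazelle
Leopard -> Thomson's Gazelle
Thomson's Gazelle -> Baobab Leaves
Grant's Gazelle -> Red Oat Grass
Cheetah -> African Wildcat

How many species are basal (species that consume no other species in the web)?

2

Basal species (no prey listed): Baobab Leaves, Red Oat Grass.
Count: 2.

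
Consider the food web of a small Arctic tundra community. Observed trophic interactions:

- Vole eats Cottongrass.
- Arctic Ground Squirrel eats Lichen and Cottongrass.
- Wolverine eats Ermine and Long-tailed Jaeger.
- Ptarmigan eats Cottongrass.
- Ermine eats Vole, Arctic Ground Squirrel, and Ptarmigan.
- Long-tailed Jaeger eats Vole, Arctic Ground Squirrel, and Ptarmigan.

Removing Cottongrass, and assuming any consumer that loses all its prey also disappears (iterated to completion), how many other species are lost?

2

Remove Cottongrass.
Round 1: Ptarmigan (all prey gone), Vole (all prey gone) → extinct.
No further losses. Total secondary extinctions: 2.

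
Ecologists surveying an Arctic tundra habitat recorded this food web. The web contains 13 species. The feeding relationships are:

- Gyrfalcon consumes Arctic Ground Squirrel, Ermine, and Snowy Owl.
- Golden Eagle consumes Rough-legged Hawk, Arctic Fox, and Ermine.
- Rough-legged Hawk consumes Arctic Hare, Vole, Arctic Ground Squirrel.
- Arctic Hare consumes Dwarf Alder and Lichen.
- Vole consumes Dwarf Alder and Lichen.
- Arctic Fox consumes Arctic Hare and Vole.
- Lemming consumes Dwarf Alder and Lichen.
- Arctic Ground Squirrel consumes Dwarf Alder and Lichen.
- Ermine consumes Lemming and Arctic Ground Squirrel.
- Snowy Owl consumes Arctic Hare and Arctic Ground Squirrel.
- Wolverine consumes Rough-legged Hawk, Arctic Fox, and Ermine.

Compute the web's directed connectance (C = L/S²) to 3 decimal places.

C = 0.154

The web has S = 13 species and L = 26 feeding links.
C = L / S² = 26 / 169 = 0.1538 ≈ 0.154.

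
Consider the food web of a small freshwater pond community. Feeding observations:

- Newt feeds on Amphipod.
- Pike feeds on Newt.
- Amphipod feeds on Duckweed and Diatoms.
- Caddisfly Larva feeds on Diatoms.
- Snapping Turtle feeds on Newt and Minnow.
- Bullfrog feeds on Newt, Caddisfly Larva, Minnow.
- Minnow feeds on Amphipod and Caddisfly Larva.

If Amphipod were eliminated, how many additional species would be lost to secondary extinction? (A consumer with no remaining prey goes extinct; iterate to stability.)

Remove Amphipod.
Round 1: Newt (all prey gone) → extinct.
Round 2: Pike (all prey gone) → extinct.
No further losses. Total secondary extinctions: 2.

2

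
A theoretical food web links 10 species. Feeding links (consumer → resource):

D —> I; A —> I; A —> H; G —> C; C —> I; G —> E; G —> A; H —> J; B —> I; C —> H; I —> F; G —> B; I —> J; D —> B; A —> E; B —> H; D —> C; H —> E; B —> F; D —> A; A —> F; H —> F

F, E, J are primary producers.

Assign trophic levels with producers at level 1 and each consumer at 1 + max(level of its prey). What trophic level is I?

Trophic level 2

F is a producer → level 1.
I eats F (level 1); other prey at levels: J 1 → level 2.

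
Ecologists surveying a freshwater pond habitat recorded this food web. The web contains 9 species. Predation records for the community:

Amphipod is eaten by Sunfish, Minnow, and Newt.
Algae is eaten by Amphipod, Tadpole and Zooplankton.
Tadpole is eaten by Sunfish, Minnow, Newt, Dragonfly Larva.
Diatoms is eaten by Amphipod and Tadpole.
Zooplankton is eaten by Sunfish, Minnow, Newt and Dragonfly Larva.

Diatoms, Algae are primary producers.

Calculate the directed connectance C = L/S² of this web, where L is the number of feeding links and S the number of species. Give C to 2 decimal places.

The web has S = 9 species and L = 16 feeding links.
C = L / S² = 16 / 81 = 0.1975 ≈ 0.20.

C = 0.20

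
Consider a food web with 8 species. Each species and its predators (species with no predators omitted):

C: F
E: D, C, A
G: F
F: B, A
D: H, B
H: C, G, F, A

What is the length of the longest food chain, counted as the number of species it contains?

6 species

One longest chain: E → D → H → C → F → B.
It has 6 species and 5 links.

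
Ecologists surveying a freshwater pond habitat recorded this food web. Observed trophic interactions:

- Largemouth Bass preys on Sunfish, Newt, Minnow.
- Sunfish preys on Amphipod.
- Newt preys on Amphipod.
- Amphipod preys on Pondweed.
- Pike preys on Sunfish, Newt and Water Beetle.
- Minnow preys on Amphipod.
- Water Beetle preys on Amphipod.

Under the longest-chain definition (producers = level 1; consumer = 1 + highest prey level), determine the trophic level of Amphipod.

Pondweed is a producer → level 1.
Amphipod eats Pondweed → level 2.

Trophic level 2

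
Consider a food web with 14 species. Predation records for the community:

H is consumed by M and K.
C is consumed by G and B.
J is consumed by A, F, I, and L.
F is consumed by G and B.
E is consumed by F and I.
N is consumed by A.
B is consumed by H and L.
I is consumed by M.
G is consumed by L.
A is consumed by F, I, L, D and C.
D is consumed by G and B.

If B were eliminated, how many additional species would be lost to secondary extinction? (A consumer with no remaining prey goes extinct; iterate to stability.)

Remove B.
Round 1: H (all prey gone) → extinct.
Round 2: K (all prey gone) → extinct.
No further losses. Total secondary extinctions: 2.

2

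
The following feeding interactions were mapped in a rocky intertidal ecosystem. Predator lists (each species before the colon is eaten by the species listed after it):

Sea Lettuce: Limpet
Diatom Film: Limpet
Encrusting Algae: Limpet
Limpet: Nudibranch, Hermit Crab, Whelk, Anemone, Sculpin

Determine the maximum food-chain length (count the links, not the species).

One longest chain: Sea Lettuce → Limpet → Nudibranch.
It has 3 species and 2 links.

2 links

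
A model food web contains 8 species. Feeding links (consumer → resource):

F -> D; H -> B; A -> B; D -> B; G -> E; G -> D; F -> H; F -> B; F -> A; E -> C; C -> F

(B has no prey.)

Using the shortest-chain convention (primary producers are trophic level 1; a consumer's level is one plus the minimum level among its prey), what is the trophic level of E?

B is a producer → level 1.
F eats B → level 2.
C eats F → level 3.
E eats C → level 4.
No prey of E is below level 3, so 4 is the minimum.

Trophic level 4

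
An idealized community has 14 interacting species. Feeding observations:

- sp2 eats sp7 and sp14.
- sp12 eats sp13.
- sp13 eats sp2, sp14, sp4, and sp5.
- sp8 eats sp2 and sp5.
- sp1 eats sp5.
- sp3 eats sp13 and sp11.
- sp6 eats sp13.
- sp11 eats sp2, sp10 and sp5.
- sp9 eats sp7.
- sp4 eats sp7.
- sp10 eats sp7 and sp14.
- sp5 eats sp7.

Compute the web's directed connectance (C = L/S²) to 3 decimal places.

The web has S = 14 species and L = 21 feeding links.
C = L / S² = 21 / 196 = 0.1071 ≈ 0.107.

C = 0.107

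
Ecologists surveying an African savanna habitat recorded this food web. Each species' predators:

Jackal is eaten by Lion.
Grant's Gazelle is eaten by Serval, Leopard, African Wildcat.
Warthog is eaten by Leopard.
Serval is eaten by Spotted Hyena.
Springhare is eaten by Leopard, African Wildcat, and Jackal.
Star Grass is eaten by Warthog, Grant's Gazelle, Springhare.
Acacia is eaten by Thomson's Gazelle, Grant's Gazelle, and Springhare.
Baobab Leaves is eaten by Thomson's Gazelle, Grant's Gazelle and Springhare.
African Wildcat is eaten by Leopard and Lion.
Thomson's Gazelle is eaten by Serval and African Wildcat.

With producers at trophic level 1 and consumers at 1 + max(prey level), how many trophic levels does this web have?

4

Producers (level 1): Star Grass, Baobab Leaves, Acacia.
Baobab Leaves → Thomson's Gazelle → Serval → Spotted Hyena gives Spotted Hyena level 4.
No species has a prey at level 4, so no species reaches level 5.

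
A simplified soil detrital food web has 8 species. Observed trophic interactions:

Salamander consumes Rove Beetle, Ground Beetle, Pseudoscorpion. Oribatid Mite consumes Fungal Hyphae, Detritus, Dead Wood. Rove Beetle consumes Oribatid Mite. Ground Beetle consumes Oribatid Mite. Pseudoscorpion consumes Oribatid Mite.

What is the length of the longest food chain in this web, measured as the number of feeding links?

One longest chain: Fungal Hyphae → Oribatid Mite → Pseudoscorpion → Salamander.
It has 4 species and 3 links.

3 links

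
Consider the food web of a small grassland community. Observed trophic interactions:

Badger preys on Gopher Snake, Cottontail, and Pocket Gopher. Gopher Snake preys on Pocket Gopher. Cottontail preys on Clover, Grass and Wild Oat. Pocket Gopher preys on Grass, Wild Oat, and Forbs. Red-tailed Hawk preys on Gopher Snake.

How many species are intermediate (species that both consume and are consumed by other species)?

3

Intermediate species (has both prey and predators): Pocket Gopher, Cottontail, Gopher Snake.
Count: 3.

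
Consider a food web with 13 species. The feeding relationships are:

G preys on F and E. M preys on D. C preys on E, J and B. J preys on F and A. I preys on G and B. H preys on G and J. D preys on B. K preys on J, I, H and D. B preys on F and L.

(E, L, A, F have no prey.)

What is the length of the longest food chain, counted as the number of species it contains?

One longest chain: L → B → D → M.
It has 4 species and 3 links.

4 species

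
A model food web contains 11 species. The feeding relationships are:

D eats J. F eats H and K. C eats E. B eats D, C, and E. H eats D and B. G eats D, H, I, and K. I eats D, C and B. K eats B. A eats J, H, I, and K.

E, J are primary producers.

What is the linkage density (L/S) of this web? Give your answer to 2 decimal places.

L/S = 1.91

There are L = 21 links among S = 11 species.
L/S = 21/11 = 1.9091 ≈ 1.91.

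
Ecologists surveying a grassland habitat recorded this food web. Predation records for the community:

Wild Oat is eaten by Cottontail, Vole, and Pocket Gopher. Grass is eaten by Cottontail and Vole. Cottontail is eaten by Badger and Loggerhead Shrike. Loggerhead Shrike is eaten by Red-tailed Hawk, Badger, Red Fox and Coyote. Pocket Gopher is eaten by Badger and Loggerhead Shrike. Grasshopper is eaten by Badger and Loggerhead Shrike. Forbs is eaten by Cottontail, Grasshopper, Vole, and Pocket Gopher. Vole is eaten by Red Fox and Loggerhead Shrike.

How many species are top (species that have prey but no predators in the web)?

Top species (has prey, but nothing eats it): Red-tailed Hawk, Badger, Red Fox, Coyote.
Count: 4.

4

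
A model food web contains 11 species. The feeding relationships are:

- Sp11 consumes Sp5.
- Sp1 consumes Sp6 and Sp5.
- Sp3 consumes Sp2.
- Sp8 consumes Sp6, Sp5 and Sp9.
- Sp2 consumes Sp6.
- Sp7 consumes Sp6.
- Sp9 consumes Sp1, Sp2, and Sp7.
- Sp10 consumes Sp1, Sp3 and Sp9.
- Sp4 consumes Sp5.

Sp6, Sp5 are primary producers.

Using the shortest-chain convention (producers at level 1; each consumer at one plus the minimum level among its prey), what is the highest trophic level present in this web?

3

Producers (level 1): Sp6, Sp5.
Following each consumer down to its lowest-level prey: Sp6 → Sp1 → Sp10 (levels 1 through 3).
All prey of Sp10 (Sp1 2, Sp9 3, Sp3 3) are at level 2 or above, so Sp10 is at level 1 + 2 = 3.
Every consumer has at least one prey at level 2 or below, so none exceeds level 3.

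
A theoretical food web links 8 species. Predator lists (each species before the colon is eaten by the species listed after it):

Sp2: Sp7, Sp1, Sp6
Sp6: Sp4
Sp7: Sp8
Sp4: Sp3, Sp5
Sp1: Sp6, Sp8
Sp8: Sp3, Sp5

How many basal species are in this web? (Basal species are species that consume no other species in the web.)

Basal species (no prey listed): Sp2.
Count: 1.

1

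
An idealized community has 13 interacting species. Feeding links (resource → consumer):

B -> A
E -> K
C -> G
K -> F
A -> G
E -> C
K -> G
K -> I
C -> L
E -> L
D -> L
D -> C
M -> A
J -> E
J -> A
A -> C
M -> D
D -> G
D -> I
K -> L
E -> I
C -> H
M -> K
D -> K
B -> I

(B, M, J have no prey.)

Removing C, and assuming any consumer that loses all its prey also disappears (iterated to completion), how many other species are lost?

1

Remove C.
Round 1: H (all prey gone) → extinct.
No further losses. Total secondary extinctions: 1.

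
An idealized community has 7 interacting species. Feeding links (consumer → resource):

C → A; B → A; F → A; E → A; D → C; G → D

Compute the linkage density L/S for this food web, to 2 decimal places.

L/S = 0.86

There are L = 6 links among S = 7 species.
L/S = 6/7 = 0.8571 ≈ 0.86.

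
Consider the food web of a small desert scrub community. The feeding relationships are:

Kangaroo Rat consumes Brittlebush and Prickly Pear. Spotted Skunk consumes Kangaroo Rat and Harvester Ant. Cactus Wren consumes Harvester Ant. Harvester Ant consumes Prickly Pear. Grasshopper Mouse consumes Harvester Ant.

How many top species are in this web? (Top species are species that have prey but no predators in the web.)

3

Top species (has prey, but nothing eats it): Spotted Skunk, Grasshopper Mouse, Cactus Wren.
Count: 3.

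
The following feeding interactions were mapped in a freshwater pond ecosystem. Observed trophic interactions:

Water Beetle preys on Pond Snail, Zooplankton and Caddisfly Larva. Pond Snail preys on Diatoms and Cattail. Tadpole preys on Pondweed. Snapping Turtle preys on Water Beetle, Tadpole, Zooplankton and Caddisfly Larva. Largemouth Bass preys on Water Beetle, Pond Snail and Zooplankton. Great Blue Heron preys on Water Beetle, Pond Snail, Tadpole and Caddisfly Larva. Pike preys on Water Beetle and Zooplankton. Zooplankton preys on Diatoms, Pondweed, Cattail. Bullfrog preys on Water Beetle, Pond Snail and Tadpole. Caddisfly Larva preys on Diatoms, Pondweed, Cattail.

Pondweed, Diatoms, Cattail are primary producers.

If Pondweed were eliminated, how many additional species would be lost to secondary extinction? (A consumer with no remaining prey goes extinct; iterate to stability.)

Remove Pondweed.
Round 1: Tadpole (all prey gone) → extinct.
No further losses. Total secondary extinctions: 1.

1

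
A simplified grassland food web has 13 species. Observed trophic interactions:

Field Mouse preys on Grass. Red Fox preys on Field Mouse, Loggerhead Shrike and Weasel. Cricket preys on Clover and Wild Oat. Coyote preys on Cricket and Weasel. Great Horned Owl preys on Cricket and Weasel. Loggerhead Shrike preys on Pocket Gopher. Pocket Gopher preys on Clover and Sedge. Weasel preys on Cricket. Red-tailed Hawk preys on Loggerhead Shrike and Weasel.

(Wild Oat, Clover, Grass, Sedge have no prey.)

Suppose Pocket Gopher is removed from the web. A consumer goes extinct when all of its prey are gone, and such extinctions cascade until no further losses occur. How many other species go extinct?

1

Remove Pocket Gopher.
Round 1: Loggerhead Shrike (all prey gone) → extinct.
No further losses. Total secondary extinctions: 1.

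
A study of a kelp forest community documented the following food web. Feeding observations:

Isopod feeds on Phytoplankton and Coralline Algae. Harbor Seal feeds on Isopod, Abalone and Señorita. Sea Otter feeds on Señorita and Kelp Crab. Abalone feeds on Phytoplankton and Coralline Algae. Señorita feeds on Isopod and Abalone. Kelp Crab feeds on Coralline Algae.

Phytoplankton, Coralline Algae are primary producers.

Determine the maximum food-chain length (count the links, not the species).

3 links

One longest chain: Phytoplankton → Abalone → Señorita → Sea Otter.
It has 4 species and 3 links.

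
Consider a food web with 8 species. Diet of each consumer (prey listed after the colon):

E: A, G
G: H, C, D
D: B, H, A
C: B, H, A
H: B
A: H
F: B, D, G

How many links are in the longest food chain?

One longest chain: B → H → A → C → G → E.
It has 6 species and 5 links.

5 links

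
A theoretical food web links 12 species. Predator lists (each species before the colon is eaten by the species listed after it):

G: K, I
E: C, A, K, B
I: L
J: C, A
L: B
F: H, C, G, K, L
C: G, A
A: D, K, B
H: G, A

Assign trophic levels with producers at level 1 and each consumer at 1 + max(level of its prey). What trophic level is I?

F is a producer → level 1.
H eats F → level 2.
G eats H (level 2); other prey at levels: F 1, C 2 → level 3.
I eats G → level 4.

Trophic level 4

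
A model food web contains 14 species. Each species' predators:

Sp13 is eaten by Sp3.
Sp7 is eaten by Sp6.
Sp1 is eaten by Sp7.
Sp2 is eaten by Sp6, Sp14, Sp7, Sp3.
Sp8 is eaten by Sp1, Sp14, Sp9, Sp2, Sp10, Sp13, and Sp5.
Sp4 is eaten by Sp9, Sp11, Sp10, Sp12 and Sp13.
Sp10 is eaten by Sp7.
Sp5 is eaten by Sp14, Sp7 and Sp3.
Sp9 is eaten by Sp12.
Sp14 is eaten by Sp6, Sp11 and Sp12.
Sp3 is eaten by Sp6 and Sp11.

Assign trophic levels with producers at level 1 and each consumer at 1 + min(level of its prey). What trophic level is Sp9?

Trophic level 2

Sp8 is a producer → level 1.
Sp9 eats Sp8 → level 2.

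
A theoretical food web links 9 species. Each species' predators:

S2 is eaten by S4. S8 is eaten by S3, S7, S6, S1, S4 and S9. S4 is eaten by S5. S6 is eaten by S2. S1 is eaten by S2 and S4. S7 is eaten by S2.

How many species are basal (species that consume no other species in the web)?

Basal species (no prey listed): S8.
Count: 1.

1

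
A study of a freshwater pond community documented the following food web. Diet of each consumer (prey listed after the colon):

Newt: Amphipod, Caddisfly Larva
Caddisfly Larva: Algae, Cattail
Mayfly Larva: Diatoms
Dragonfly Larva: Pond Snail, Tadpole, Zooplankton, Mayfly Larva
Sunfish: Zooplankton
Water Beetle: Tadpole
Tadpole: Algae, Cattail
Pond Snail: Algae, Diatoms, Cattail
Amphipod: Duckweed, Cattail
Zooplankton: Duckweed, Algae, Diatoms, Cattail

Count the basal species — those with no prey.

Basal species (no prey listed): Duckweed, Algae, Diatoms, Cattail.
Count: 4.

4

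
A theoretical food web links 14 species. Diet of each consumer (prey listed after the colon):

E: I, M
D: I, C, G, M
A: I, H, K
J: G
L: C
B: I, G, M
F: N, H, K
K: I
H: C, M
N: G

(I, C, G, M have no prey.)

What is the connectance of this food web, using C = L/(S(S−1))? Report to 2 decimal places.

The web has S = 14 species and L = 21 feeding links.
C = L / (S(S−1)) = 21 / 182 = 0.1154 ≈ 0.12.

C = 0.12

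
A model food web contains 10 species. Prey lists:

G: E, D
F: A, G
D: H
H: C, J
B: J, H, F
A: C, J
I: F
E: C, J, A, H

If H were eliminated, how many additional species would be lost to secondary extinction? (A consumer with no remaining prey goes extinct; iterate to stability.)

Remove H.
Round 1: D (all prey gone) → extinct.
No further losses. Total secondary extinctions: 1.

1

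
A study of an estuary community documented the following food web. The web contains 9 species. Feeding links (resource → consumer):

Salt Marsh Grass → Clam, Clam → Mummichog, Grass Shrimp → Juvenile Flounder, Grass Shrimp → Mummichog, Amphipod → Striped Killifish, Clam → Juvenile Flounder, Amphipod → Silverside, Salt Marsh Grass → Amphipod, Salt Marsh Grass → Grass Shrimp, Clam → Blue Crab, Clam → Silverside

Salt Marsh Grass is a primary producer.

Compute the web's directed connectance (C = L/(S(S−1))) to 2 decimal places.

C = 0.15

The web has S = 9 species and L = 11 feeding links.
C = L / (S(S−1)) = 11 / 72 = 0.1528 ≈ 0.15.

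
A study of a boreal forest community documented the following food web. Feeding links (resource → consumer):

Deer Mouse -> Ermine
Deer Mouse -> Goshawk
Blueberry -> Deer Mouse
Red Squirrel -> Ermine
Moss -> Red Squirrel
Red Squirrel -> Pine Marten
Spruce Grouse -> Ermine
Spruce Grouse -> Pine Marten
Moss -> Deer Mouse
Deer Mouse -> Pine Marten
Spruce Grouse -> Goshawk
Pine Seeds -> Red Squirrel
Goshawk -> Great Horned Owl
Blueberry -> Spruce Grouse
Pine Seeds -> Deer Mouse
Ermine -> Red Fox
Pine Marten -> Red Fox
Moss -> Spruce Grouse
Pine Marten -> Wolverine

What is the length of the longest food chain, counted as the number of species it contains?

One longest chain: Blueberry → Spruce Grouse → Pine Marten → Wolverine.
It has 4 species and 3 links.

4 species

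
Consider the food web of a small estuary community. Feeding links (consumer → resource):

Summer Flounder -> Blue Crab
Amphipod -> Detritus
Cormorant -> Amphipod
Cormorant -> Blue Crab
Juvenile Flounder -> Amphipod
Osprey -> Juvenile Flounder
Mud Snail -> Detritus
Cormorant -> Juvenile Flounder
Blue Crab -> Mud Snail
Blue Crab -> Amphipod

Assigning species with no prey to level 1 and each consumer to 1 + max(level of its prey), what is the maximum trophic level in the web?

Basal resources (level 1): Detritus.
Detritus → Amphipod → Juvenile Flounder → Osprey gives Osprey level 4.
No species has a prey at level 4, so no species reaches level 5.

4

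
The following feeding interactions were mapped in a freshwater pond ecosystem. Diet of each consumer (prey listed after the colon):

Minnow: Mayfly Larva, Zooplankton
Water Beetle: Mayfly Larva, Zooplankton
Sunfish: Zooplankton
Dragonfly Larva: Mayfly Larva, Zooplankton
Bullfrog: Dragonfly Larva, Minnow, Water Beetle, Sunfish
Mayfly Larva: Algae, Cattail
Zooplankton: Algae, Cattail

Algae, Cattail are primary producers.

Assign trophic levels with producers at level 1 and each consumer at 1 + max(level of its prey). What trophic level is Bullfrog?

Algae is a producer → level 1.
Mayfly Larva eats Algae (level 1); other prey at levels: Cattail 1 → level 2.
Dragonfly Larva eats Mayfly Larva (level 2); other prey at levels: Zooplankton 2 → level 3.
Bullfrog eats Dragonfly Larva (level 3); other prey at levels: Minnow 3, Water Beetle 3, Sunfish 3 → level 4.

Trophic level 4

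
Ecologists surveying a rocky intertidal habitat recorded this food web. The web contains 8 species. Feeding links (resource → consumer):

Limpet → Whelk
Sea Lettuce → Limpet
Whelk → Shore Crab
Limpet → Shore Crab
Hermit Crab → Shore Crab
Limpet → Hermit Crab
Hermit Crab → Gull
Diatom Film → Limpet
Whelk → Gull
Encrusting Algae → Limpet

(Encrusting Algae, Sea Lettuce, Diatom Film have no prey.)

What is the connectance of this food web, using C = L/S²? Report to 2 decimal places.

C = 0.16

The web has S = 8 species and L = 10 feeding links.
C = L / S² = 10 / 64 = 0.1562 ≈ 0.16.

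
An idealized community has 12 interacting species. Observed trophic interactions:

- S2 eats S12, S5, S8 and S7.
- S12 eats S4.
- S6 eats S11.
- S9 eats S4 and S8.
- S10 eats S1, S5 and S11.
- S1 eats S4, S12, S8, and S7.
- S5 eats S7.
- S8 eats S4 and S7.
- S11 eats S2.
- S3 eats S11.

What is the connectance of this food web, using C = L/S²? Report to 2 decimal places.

The web has S = 12 species and L = 20 feeding links.
C = L / S² = 20 / 144 = 0.1389 ≈ 0.14.

C = 0.14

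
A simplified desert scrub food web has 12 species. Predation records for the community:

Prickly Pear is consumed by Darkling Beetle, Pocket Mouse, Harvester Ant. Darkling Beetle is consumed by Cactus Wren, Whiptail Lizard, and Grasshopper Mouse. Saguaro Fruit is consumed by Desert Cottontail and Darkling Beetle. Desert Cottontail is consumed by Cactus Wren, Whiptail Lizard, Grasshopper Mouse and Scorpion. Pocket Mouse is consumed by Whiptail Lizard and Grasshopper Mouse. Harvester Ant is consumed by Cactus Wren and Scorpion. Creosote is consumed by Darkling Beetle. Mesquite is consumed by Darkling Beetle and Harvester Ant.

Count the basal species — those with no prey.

Basal species (no prey listed): Saguaro Fruit, Prickly Pear, Mesquite, Creosote.
Count: 4.

4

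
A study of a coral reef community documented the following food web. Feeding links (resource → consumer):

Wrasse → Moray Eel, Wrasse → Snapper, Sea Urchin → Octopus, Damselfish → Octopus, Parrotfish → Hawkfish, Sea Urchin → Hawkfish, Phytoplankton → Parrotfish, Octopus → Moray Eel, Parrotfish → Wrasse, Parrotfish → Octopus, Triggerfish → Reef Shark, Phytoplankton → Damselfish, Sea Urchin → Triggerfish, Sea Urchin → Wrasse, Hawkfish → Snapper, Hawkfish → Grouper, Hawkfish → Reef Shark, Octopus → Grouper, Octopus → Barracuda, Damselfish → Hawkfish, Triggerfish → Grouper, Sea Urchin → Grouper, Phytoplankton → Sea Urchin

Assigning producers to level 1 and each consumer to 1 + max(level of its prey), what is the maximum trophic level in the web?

Producers (level 1): Phytoplankton.
Phytoplankton → Parrotfish → Octopus → Barracuda gives Barracuda level 4.
No species has a prey at level 4, so no species reaches level 5.

4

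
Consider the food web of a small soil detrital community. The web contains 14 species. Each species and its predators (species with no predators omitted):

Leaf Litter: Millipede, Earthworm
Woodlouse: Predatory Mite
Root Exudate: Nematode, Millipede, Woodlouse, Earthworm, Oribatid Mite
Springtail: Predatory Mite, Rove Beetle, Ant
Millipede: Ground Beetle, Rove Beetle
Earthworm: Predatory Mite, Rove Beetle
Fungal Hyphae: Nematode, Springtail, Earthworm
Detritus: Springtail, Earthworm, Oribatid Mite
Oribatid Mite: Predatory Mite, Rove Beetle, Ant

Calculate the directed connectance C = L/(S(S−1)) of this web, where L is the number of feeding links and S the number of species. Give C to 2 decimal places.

The web has S = 14 species and L = 24 feeding links.
C = L / (S(S−1)) = 24 / 182 = 0.1319 ≈ 0.13.

C = 0.13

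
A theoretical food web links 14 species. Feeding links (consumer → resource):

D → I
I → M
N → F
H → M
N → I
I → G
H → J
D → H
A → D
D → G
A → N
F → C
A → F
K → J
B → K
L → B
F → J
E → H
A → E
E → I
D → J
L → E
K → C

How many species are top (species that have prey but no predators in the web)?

2

Top species (has prey, but nothing eats it): A, L.
Count: 2.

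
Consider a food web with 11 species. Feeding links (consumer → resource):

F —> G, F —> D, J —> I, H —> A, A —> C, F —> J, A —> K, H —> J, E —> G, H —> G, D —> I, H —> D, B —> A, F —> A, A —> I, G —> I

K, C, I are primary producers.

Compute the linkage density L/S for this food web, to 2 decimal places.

There are L = 16 links among S = 11 species.
L/S = 16/11 = 1.4545 ≈ 1.45.

L/S = 1.45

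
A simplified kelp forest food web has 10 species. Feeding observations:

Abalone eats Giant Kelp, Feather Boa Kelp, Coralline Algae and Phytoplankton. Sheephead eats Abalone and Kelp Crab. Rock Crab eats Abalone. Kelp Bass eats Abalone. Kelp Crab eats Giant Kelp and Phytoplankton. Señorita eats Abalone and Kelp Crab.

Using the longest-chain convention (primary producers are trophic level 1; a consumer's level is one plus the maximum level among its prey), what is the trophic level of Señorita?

Trophic level 3

Giant Kelp is a producer → level 1.
Kelp Crab eats Giant Kelp (level 1); other prey at levels: Phytoplankton 1 → level 2.
Señorita eats Kelp Crab (level 2); other prey at levels: Abalone 2 → level 3.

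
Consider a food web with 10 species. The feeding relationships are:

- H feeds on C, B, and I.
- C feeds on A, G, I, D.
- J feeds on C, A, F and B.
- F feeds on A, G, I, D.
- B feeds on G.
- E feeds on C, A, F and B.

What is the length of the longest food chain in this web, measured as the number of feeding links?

2 links

One longest chain: G → C → J.
It has 3 species and 2 links.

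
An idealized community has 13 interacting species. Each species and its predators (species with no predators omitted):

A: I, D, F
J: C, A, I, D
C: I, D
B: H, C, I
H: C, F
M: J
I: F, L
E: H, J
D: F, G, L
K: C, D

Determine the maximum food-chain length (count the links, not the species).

One longest chain: B → H → C → I → F.
It has 5 species and 4 links.

4 links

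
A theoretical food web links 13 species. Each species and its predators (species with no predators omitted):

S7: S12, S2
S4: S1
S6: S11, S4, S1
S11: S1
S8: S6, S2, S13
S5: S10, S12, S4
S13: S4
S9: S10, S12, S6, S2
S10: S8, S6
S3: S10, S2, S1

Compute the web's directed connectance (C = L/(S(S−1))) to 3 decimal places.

C = 0.147

The web has S = 13 species and L = 23 feeding links.
C = L / (S(S−1)) = 23 / 156 = 0.1474 ≈ 0.147.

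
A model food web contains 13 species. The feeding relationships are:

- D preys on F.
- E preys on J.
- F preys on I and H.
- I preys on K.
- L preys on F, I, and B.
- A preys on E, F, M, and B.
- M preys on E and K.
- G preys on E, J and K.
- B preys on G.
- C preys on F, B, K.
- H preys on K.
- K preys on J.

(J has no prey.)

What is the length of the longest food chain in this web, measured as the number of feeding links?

4 links

One longest chain: J → K → H → F → A.
It has 5 species and 4 links.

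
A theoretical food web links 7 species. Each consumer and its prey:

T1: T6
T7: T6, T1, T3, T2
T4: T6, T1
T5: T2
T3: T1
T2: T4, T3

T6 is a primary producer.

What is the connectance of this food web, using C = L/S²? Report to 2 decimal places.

C = 0.22

The web has S = 7 species and L = 11 feeding links.
C = L / S² = 11 / 49 = 0.2245 ≈ 0.22.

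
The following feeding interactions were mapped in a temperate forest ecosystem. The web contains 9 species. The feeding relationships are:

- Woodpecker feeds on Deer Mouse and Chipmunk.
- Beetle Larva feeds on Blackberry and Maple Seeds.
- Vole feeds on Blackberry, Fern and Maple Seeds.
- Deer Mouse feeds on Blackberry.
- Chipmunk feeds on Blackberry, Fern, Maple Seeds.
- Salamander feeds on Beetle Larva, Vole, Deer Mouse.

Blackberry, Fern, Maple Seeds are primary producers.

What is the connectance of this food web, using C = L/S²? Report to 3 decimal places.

C = 0.173

The web has S = 9 species and L = 14 feeding links.
C = L / S² = 14 / 81 = 0.1728 ≈ 0.173.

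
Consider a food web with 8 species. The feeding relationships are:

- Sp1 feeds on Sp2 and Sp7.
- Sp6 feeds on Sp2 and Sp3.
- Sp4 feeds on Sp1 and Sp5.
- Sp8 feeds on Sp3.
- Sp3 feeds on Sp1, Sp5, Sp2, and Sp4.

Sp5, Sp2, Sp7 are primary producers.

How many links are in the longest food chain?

One longest chain: Sp2 → Sp1 → Sp4 → Sp3 → Sp6.
It has 5 species and 4 links.

4 links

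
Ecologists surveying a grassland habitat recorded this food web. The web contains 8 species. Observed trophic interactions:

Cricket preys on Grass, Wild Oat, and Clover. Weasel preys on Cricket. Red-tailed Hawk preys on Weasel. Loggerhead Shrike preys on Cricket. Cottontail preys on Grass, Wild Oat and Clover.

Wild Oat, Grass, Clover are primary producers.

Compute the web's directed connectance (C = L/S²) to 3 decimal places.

The web has S = 8 species and L = 9 feeding links.
C = L / S² = 9 / 64 = 0.1406 ≈ 0.141.

C = 0.141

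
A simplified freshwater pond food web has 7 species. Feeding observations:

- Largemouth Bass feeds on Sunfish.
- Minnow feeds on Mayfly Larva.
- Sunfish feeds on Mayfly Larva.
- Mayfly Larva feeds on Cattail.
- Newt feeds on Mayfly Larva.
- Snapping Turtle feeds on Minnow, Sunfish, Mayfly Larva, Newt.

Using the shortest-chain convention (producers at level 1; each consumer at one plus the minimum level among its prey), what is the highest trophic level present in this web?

Producers (level 1): Cattail.
Following each consumer down to its lowest-level prey: Cattail → Mayfly Larva → Sunfish → Largemouth Bass (levels 1 through 4).
All prey of Largemouth Bass (Sunfish 3) are at level 3 or above, so Largemouth Bass is at level 1 + 3 = 4.
Every consumer has at least one prey at level 3 or below, so none exceeds level 4.

4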